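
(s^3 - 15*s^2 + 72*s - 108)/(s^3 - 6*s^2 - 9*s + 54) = (s - 6)/(s + 3)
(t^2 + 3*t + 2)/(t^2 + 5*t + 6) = (t + 1)/(t + 3)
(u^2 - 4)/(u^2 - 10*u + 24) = (u^2 - 4)/(u^2 - 10*u + 24)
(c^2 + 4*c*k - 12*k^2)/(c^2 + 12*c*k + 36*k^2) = (c - 2*k)/(c + 6*k)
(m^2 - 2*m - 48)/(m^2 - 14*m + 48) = (m + 6)/(m - 6)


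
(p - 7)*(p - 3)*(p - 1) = p^3 - 11*p^2 + 31*p - 21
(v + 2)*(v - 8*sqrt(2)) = v^2 - 8*sqrt(2)*v + 2*v - 16*sqrt(2)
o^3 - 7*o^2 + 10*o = o*(o - 5)*(o - 2)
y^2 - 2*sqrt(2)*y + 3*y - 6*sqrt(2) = (y + 3)*(y - 2*sqrt(2))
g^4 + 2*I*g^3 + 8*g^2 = g^2*(g - 2*I)*(g + 4*I)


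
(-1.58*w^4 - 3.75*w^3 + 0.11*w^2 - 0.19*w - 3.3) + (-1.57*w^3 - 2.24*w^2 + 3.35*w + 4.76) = -1.58*w^4 - 5.32*w^3 - 2.13*w^2 + 3.16*w + 1.46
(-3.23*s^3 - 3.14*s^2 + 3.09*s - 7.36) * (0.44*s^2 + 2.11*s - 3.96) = -1.4212*s^5 - 8.1969*s^4 + 7.525*s^3 + 15.7159*s^2 - 27.766*s + 29.1456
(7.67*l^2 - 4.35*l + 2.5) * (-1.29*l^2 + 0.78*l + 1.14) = -9.8943*l^4 + 11.5941*l^3 + 2.1258*l^2 - 3.009*l + 2.85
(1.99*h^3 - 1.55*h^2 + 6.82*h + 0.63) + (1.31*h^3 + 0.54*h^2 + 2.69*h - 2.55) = 3.3*h^3 - 1.01*h^2 + 9.51*h - 1.92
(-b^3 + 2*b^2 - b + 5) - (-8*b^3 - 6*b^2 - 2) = 7*b^3 + 8*b^2 - b + 7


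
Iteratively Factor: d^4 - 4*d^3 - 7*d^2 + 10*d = (d)*(d^3 - 4*d^2 - 7*d + 10) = d*(d + 2)*(d^2 - 6*d + 5) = d*(d - 5)*(d + 2)*(d - 1)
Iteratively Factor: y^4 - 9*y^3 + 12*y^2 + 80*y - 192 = (y - 4)*(y^3 - 5*y^2 - 8*y + 48) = (y - 4)^2*(y^2 - y - 12) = (y - 4)^3*(y + 3)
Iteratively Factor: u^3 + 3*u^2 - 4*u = (u)*(u^2 + 3*u - 4) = u*(u - 1)*(u + 4)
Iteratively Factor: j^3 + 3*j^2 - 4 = (j - 1)*(j^2 + 4*j + 4) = (j - 1)*(j + 2)*(j + 2)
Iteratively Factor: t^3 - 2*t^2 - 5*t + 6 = (t + 2)*(t^2 - 4*t + 3) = (t - 3)*(t + 2)*(t - 1)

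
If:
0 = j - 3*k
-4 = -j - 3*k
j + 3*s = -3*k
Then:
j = 2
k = 2/3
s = -4/3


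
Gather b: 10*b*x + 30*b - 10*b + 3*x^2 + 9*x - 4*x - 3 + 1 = b*(10*x + 20) + 3*x^2 + 5*x - 2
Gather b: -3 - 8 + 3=-8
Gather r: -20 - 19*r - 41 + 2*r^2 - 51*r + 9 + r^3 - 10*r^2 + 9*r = r^3 - 8*r^2 - 61*r - 52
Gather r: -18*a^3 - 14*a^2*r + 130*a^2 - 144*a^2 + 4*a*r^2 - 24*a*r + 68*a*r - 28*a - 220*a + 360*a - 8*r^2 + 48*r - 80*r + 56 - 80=-18*a^3 - 14*a^2 + 112*a + r^2*(4*a - 8) + r*(-14*a^2 + 44*a - 32) - 24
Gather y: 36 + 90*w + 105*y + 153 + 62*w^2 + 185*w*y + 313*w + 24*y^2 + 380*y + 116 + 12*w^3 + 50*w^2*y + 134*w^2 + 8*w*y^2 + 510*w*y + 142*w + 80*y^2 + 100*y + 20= 12*w^3 + 196*w^2 + 545*w + y^2*(8*w + 104) + y*(50*w^2 + 695*w + 585) + 325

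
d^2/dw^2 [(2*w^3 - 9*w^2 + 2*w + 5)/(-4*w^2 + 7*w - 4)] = 14*(22*w^3 - 72*w^2 + 60*w - 11)/(64*w^6 - 336*w^5 + 780*w^4 - 1015*w^3 + 780*w^2 - 336*w + 64)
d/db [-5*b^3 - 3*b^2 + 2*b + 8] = -15*b^2 - 6*b + 2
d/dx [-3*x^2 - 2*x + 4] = -6*x - 2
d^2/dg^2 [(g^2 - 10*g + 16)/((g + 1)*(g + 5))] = 2*(-16*g^3 + 33*g^2 + 438*g + 821)/(g^6 + 18*g^5 + 123*g^4 + 396*g^3 + 615*g^2 + 450*g + 125)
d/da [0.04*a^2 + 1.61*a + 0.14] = 0.08*a + 1.61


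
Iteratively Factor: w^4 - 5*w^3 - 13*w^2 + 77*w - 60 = (w - 3)*(w^3 - 2*w^2 - 19*w + 20) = (w - 3)*(w - 1)*(w^2 - w - 20) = (w - 5)*(w - 3)*(w - 1)*(w + 4)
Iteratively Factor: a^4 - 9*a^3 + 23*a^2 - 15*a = (a - 5)*(a^3 - 4*a^2 + 3*a) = a*(a - 5)*(a^2 - 4*a + 3) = a*(a - 5)*(a - 1)*(a - 3)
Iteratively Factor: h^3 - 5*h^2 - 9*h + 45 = (h - 5)*(h^2 - 9) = (h - 5)*(h + 3)*(h - 3)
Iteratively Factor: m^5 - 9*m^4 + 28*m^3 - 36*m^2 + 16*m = (m - 2)*(m^4 - 7*m^3 + 14*m^2 - 8*m) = m*(m - 2)*(m^3 - 7*m^2 + 14*m - 8) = m*(m - 2)^2*(m^2 - 5*m + 4) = m*(m - 2)^2*(m - 1)*(m - 4)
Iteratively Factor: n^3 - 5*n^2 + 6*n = (n - 3)*(n^2 - 2*n) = n*(n - 3)*(n - 2)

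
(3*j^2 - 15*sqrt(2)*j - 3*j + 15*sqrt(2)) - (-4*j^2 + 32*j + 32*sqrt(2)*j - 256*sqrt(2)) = 7*j^2 - 47*sqrt(2)*j - 35*j + 271*sqrt(2)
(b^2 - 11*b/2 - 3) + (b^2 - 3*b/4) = 2*b^2 - 25*b/4 - 3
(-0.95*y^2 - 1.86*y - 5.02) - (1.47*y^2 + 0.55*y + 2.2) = -2.42*y^2 - 2.41*y - 7.22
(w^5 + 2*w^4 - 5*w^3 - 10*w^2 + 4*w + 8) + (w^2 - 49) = w^5 + 2*w^4 - 5*w^3 - 9*w^2 + 4*w - 41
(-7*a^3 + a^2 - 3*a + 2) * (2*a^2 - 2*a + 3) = -14*a^5 + 16*a^4 - 29*a^3 + 13*a^2 - 13*a + 6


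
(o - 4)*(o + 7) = o^2 + 3*o - 28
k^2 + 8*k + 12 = (k + 2)*(k + 6)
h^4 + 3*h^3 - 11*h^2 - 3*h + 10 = (h - 2)*(h - 1)*(h + 1)*(h + 5)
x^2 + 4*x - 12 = (x - 2)*(x + 6)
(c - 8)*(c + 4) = c^2 - 4*c - 32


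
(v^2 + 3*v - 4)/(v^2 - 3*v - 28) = (v - 1)/(v - 7)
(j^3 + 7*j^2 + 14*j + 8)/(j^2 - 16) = (j^2 + 3*j + 2)/(j - 4)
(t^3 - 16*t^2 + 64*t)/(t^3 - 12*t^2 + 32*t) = (t - 8)/(t - 4)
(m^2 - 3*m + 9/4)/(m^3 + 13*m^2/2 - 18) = (m - 3/2)/(m^2 + 8*m + 12)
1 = 1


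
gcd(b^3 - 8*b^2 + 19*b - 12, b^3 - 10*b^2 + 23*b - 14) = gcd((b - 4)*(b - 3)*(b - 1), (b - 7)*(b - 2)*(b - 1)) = b - 1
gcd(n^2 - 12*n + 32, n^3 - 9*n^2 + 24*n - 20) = 1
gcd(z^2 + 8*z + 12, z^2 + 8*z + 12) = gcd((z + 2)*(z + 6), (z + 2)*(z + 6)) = z^2 + 8*z + 12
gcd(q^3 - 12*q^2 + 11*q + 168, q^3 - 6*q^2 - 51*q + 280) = q - 8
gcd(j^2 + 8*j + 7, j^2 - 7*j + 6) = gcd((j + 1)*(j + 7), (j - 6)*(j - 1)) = 1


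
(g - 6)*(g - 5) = g^2 - 11*g + 30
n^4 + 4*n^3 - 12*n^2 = n^2*(n - 2)*(n + 6)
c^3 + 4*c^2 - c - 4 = (c - 1)*(c + 1)*(c + 4)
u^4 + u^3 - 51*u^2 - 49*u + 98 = (u - 7)*(u - 1)*(u + 2)*(u + 7)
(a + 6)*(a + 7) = a^2 + 13*a + 42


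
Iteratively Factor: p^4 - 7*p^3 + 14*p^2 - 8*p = (p - 2)*(p^3 - 5*p^2 + 4*p) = p*(p - 2)*(p^2 - 5*p + 4) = p*(p - 2)*(p - 1)*(p - 4)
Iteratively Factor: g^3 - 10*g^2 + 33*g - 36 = (g - 3)*(g^2 - 7*g + 12) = (g - 4)*(g - 3)*(g - 3)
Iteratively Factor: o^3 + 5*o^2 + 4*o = (o)*(o^2 + 5*o + 4) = o*(o + 4)*(o + 1)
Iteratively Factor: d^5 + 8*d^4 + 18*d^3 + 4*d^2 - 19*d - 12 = (d + 1)*(d^4 + 7*d^3 + 11*d^2 - 7*d - 12) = (d - 1)*(d + 1)*(d^3 + 8*d^2 + 19*d + 12) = (d - 1)*(d + 1)*(d + 3)*(d^2 + 5*d + 4) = (d - 1)*(d + 1)*(d + 3)*(d + 4)*(d + 1)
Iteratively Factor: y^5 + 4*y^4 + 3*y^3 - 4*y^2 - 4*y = (y)*(y^4 + 4*y^3 + 3*y^2 - 4*y - 4) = y*(y + 2)*(y^3 + 2*y^2 - y - 2) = y*(y + 2)^2*(y^2 - 1) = y*(y + 1)*(y + 2)^2*(y - 1)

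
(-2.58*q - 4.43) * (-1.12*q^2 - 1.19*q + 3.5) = 2.8896*q^3 + 8.0318*q^2 - 3.7583*q - 15.505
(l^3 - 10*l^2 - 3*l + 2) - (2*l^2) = l^3 - 12*l^2 - 3*l + 2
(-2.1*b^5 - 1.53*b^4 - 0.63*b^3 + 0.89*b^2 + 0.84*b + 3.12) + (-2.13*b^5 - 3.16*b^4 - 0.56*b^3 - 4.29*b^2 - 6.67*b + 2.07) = -4.23*b^5 - 4.69*b^4 - 1.19*b^3 - 3.4*b^2 - 5.83*b + 5.19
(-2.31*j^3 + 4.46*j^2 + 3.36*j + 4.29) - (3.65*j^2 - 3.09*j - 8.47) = -2.31*j^3 + 0.81*j^2 + 6.45*j + 12.76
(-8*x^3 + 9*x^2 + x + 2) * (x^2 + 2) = -8*x^5 + 9*x^4 - 15*x^3 + 20*x^2 + 2*x + 4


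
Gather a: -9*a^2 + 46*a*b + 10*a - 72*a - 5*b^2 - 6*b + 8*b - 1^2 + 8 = -9*a^2 + a*(46*b - 62) - 5*b^2 + 2*b + 7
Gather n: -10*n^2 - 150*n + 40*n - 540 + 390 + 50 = -10*n^2 - 110*n - 100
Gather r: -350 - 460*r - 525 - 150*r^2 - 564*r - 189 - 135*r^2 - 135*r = -285*r^2 - 1159*r - 1064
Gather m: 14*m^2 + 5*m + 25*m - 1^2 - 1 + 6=14*m^2 + 30*m + 4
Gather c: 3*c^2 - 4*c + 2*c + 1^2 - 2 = 3*c^2 - 2*c - 1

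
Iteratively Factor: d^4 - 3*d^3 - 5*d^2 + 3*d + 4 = (d - 1)*(d^3 - 2*d^2 - 7*d - 4) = (d - 4)*(d - 1)*(d^2 + 2*d + 1) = (d - 4)*(d - 1)*(d + 1)*(d + 1)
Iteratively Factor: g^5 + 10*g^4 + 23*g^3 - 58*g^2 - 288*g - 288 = (g + 4)*(g^4 + 6*g^3 - g^2 - 54*g - 72) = (g + 2)*(g + 4)*(g^3 + 4*g^2 - 9*g - 36) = (g + 2)*(g + 3)*(g + 4)*(g^2 + g - 12) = (g + 2)*(g + 3)*(g + 4)^2*(g - 3)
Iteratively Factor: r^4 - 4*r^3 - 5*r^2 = (r + 1)*(r^3 - 5*r^2) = r*(r + 1)*(r^2 - 5*r) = r*(r - 5)*(r + 1)*(r)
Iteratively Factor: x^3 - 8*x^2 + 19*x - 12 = (x - 4)*(x^2 - 4*x + 3) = (x - 4)*(x - 1)*(x - 3)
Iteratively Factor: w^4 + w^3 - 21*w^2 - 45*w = (w + 3)*(w^3 - 2*w^2 - 15*w) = (w + 3)^2*(w^2 - 5*w) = (w - 5)*(w + 3)^2*(w)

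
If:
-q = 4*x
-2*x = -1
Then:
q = -2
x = 1/2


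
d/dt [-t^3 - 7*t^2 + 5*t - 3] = -3*t^2 - 14*t + 5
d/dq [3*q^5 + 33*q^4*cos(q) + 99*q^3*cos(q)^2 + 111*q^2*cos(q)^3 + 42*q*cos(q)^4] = -33*q^4*sin(q) + 15*q^4 - 99*q^3*sin(2*q) + 132*q^3*cos(q) - 333*q^2*sin(q)*cos(q)^2 + 297*q^2*cos(q)^2 - 168*q*sin(q)*cos(q)^3 + 222*q*cos(q)^3 + 42*cos(q)^4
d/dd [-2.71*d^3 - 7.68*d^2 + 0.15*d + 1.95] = -8.13*d^2 - 15.36*d + 0.15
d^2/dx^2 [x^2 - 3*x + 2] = 2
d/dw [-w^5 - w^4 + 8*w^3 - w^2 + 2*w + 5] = -5*w^4 - 4*w^3 + 24*w^2 - 2*w + 2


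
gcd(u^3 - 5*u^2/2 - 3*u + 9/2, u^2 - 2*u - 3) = u - 3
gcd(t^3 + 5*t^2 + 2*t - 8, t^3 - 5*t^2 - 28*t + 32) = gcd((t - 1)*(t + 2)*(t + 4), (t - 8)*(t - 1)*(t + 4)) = t^2 + 3*t - 4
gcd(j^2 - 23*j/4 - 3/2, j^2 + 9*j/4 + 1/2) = j + 1/4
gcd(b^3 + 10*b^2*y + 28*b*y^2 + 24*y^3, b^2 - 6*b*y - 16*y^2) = b + 2*y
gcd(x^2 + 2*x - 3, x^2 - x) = x - 1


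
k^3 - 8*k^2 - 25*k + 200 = (k - 8)*(k - 5)*(k + 5)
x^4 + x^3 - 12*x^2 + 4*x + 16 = (x - 2)^2*(x + 1)*(x + 4)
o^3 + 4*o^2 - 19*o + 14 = (o - 2)*(o - 1)*(o + 7)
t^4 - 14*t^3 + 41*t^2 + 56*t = t*(t - 8)*(t - 7)*(t + 1)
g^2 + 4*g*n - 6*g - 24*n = (g - 6)*(g + 4*n)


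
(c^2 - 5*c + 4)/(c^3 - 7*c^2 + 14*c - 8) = 1/(c - 2)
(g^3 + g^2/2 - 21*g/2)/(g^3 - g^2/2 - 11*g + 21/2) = g/(g - 1)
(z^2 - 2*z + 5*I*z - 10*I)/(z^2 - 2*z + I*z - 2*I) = (z + 5*I)/(z + I)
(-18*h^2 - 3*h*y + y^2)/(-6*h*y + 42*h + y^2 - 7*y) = (3*h + y)/(y - 7)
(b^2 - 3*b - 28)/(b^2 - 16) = (b - 7)/(b - 4)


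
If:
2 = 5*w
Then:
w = 2/5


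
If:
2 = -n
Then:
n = -2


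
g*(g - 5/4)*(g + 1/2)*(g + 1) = g^4 + g^3/4 - 11*g^2/8 - 5*g/8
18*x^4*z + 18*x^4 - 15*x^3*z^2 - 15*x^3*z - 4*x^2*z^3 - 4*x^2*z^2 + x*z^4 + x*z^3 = (-6*x + z)*(-x + z)*(3*x + z)*(x*z + x)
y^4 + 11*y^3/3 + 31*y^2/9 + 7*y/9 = y*(y + 1/3)*(y + 1)*(y + 7/3)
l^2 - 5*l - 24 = (l - 8)*(l + 3)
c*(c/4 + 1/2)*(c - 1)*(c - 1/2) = c^4/4 + c^3/8 - 5*c^2/8 + c/4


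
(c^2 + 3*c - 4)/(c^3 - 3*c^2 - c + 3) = (c + 4)/(c^2 - 2*c - 3)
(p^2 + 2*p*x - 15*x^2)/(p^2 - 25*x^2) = (-p + 3*x)/(-p + 5*x)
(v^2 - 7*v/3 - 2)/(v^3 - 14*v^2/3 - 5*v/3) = (-3*v^2 + 7*v + 6)/(v*(-3*v^2 + 14*v + 5))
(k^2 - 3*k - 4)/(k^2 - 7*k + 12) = (k + 1)/(k - 3)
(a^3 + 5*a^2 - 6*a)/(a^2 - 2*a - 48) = a*(a - 1)/(a - 8)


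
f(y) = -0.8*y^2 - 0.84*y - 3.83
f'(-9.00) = 13.56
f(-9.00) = -61.07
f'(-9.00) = 13.56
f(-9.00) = -61.07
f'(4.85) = -8.60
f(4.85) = -26.72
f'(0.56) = -1.74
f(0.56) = -4.55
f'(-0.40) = -0.20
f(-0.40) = -3.62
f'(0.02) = -0.87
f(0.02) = -3.85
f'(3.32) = -6.15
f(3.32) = -15.44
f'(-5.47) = 7.91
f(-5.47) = -23.17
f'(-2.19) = 2.66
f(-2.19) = -5.83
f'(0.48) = -1.61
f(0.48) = -4.42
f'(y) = -1.6*y - 0.84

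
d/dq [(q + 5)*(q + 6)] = 2*q + 11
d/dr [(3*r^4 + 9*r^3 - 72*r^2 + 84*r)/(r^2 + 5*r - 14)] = 6*r - 6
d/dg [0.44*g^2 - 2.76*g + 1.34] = 0.88*g - 2.76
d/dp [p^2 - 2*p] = 2*p - 2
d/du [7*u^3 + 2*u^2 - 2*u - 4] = 21*u^2 + 4*u - 2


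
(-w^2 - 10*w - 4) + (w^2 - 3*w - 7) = -13*w - 11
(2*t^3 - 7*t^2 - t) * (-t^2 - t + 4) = -2*t^5 + 5*t^4 + 16*t^3 - 27*t^2 - 4*t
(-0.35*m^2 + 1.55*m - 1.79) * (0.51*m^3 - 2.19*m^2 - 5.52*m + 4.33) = -0.1785*m^5 + 1.557*m^4 - 2.3754*m^3 - 6.1514*m^2 + 16.5923*m - 7.7507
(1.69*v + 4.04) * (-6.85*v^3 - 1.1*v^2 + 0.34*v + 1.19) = -11.5765*v^4 - 29.533*v^3 - 3.8694*v^2 + 3.3847*v + 4.8076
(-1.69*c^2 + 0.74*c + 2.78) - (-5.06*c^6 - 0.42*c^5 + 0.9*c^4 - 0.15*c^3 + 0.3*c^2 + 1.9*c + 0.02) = 5.06*c^6 + 0.42*c^5 - 0.9*c^4 + 0.15*c^3 - 1.99*c^2 - 1.16*c + 2.76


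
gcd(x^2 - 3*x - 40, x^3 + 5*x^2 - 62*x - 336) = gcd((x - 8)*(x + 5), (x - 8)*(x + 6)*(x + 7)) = x - 8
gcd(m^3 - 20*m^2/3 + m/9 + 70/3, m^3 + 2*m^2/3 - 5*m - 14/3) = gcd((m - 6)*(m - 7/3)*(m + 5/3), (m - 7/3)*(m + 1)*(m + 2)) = m - 7/3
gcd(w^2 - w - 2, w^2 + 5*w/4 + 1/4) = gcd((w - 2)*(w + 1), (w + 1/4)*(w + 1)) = w + 1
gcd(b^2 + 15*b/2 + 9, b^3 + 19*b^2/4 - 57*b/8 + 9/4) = b + 6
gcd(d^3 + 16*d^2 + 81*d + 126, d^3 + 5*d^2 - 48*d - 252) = d + 6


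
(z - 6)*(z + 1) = z^2 - 5*z - 6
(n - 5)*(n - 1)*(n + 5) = n^3 - n^2 - 25*n + 25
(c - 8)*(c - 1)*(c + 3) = c^3 - 6*c^2 - 19*c + 24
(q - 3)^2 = q^2 - 6*q + 9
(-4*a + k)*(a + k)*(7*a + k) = -28*a^3 - 25*a^2*k + 4*a*k^2 + k^3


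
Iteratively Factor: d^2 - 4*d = (d - 4)*(d)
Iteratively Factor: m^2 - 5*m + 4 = (m - 4)*(m - 1)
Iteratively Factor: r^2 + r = (r)*(r + 1)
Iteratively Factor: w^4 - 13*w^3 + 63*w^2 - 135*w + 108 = (w - 3)*(w^3 - 10*w^2 + 33*w - 36) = (w - 3)^2*(w^2 - 7*w + 12) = (w - 4)*(w - 3)^2*(w - 3)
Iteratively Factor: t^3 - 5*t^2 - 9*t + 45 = (t - 5)*(t^2 - 9) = (t - 5)*(t - 3)*(t + 3)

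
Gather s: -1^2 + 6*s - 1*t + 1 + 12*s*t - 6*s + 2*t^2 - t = 12*s*t + 2*t^2 - 2*t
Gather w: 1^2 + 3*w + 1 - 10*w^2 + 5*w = -10*w^2 + 8*w + 2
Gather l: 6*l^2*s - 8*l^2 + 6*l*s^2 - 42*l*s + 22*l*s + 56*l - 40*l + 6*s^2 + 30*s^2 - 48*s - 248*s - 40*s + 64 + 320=l^2*(6*s - 8) + l*(6*s^2 - 20*s + 16) + 36*s^2 - 336*s + 384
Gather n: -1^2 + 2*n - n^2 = -n^2 + 2*n - 1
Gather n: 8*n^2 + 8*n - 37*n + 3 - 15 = 8*n^2 - 29*n - 12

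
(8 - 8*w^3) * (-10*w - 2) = 80*w^4 + 16*w^3 - 80*w - 16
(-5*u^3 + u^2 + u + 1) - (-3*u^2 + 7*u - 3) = -5*u^3 + 4*u^2 - 6*u + 4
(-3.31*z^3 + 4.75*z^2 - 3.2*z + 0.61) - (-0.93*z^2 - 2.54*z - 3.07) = -3.31*z^3 + 5.68*z^2 - 0.66*z + 3.68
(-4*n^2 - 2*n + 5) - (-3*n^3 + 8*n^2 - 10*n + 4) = 3*n^3 - 12*n^2 + 8*n + 1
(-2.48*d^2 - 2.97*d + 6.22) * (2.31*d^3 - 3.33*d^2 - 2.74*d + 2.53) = -5.7288*d^5 + 1.3977*d^4 + 31.0535*d^3 - 18.8492*d^2 - 24.5569*d + 15.7366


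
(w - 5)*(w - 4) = w^2 - 9*w + 20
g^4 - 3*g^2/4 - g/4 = g*(g - 1)*(g + 1/2)^2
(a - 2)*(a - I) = a^2 - 2*a - I*a + 2*I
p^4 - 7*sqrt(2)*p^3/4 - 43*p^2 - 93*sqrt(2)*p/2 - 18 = (p - 6*sqrt(2))*(p + 3*sqrt(2))*(sqrt(2)*p/2 + 1)*(sqrt(2)*p + 1/2)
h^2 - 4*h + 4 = (h - 2)^2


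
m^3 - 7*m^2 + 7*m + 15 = (m - 5)*(m - 3)*(m + 1)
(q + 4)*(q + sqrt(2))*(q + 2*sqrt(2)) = q^3 + 4*q^2 + 3*sqrt(2)*q^2 + 4*q + 12*sqrt(2)*q + 16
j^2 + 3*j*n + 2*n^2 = (j + n)*(j + 2*n)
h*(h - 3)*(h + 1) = h^3 - 2*h^2 - 3*h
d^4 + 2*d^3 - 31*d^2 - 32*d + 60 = (d - 5)*(d - 1)*(d + 2)*(d + 6)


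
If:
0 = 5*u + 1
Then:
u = -1/5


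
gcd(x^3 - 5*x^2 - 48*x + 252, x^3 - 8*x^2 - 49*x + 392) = x + 7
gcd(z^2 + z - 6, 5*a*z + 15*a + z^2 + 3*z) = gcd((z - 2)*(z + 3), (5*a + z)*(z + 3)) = z + 3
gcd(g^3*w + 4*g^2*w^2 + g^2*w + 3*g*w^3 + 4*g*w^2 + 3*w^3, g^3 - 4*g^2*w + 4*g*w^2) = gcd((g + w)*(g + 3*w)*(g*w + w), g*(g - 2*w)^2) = 1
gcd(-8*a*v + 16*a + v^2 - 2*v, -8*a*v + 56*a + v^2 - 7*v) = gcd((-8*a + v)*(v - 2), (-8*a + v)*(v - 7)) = -8*a + v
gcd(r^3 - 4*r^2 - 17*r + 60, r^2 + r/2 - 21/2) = r - 3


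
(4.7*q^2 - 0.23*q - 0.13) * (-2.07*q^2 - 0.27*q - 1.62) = -9.729*q^4 - 0.7929*q^3 - 7.2828*q^2 + 0.4077*q + 0.2106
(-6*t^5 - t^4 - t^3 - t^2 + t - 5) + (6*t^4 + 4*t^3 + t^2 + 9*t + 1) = -6*t^5 + 5*t^4 + 3*t^3 + 10*t - 4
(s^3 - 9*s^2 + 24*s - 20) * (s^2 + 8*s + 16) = s^5 - s^4 - 32*s^3 + 28*s^2 + 224*s - 320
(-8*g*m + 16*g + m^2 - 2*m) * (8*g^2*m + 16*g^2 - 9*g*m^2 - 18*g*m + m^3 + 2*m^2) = -64*g^3*m^2 + 256*g^3 + 80*g^2*m^3 - 320*g^2*m - 17*g*m^4 + 68*g*m^2 + m^5 - 4*m^3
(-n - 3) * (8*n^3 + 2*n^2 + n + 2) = -8*n^4 - 26*n^3 - 7*n^2 - 5*n - 6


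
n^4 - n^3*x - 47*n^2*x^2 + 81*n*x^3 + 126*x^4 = (n - 6*x)*(n - 3*x)*(n + x)*(n + 7*x)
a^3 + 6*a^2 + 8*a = a*(a + 2)*(a + 4)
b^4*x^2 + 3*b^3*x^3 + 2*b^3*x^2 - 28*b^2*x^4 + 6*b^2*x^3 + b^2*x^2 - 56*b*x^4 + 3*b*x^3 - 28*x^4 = (b - 4*x)*(b + 7*x)*(b*x + x)^2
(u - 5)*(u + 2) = u^2 - 3*u - 10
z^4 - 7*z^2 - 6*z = z*(z - 3)*(z + 1)*(z + 2)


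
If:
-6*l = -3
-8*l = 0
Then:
No Solution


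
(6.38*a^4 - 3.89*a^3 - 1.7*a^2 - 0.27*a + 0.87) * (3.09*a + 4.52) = 19.7142*a^5 + 16.8175*a^4 - 22.8358*a^3 - 8.5183*a^2 + 1.4679*a + 3.9324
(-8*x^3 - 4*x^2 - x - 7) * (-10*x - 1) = 80*x^4 + 48*x^3 + 14*x^2 + 71*x + 7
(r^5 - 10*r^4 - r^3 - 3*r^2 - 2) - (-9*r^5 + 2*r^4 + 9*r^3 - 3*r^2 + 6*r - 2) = 10*r^5 - 12*r^4 - 10*r^3 - 6*r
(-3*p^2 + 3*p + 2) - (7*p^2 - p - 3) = -10*p^2 + 4*p + 5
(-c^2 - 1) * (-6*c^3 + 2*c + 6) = 6*c^5 + 4*c^3 - 6*c^2 - 2*c - 6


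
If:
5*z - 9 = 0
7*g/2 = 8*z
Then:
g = 144/35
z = 9/5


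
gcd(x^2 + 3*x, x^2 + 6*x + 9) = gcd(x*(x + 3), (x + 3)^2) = x + 3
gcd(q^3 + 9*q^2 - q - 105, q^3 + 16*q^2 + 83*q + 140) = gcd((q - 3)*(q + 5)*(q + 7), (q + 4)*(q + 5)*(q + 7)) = q^2 + 12*q + 35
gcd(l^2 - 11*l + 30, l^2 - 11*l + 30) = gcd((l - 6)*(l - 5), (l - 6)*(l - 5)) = l^2 - 11*l + 30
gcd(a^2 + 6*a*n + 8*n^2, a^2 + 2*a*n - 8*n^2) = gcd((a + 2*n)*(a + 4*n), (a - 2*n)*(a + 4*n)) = a + 4*n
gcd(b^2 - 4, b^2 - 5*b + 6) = b - 2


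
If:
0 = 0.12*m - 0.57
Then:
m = 4.75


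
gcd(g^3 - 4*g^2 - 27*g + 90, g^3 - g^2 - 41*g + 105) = g - 3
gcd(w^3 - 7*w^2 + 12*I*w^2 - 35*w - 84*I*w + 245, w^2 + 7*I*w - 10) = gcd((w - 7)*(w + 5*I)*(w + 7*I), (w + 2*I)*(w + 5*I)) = w + 5*I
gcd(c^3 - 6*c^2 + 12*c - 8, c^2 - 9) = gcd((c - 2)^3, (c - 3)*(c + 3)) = 1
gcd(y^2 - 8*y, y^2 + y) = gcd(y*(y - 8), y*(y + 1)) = y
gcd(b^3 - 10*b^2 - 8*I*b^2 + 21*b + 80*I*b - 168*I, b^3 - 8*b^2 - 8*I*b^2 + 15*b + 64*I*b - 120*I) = b^2 + b*(-3 - 8*I) + 24*I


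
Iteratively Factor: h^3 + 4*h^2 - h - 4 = (h + 4)*(h^2 - 1) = (h + 1)*(h + 4)*(h - 1)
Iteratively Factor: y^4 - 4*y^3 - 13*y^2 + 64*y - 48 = (y - 1)*(y^3 - 3*y^2 - 16*y + 48) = (y - 1)*(y + 4)*(y^2 - 7*y + 12) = (y - 4)*(y - 1)*(y + 4)*(y - 3)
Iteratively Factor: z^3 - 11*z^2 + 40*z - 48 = (z - 3)*(z^2 - 8*z + 16) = (z - 4)*(z - 3)*(z - 4)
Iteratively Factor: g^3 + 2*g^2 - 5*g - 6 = (g + 3)*(g^2 - g - 2) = (g + 1)*(g + 3)*(g - 2)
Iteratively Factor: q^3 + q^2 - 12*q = (q)*(q^2 + q - 12) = q*(q + 4)*(q - 3)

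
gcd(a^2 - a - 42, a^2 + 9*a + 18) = a + 6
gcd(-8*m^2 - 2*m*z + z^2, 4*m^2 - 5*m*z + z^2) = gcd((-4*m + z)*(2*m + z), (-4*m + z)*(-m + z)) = -4*m + z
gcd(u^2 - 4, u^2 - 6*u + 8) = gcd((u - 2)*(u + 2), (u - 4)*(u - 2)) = u - 2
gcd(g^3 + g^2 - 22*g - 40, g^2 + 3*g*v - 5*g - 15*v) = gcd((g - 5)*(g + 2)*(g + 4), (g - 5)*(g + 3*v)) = g - 5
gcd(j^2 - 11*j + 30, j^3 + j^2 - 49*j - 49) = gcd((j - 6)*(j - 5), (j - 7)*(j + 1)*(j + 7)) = 1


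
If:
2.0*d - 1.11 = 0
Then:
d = 0.56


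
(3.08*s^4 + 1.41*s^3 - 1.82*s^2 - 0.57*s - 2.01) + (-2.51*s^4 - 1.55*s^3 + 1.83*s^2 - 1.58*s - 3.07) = 0.57*s^4 - 0.14*s^3 + 0.01*s^2 - 2.15*s - 5.08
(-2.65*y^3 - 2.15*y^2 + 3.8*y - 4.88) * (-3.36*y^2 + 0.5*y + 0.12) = 8.904*y^5 + 5.899*y^4 - 14.161*y^3 + 18.0388*y^2 - 1.984*y - 0.5856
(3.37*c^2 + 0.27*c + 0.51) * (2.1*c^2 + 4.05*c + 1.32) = 7.077*c^4 + 14.2155*c^3 + 6.6129*c^2 + 2.4219*c + 0.6732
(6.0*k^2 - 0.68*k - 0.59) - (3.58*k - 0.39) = 6.0*k^2 - 4.26*k - 0.2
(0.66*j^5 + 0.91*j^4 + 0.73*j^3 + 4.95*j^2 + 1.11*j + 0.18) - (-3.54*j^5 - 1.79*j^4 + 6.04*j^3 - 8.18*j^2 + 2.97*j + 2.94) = 4.2*j^5 + 2.7*j^4 - 5.31*j^3 + 13.13*j^2 - 1.86*j - 2.76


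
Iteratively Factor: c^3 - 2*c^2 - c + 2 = (c - 2)*(c^2 - 1) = (c - 2)*(c + 1)*(c - 1)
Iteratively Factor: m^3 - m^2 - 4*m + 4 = (m - 2)*(m^2 + m - 2) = (m - 2)*(m + 2)*(m - 1)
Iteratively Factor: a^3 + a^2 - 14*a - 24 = (a + 2)*(a^2 - a - 12) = (a - 4)*(a + 2)*(a + 3)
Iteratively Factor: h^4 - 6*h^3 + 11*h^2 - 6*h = (h - 2)*(h^3 - 4*h^2 + 3*h) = (h - 3)*(h - 2)*(h^2 - h) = h*(h - 3)*(h - 2)*(h - 1)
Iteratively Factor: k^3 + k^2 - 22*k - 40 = (k + 4)*(k^2 - 3*k - 10) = (k + 2)*(k + 4)*(k - 5)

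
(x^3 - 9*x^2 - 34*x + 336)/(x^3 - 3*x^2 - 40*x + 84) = (x - 8)/(x - 2)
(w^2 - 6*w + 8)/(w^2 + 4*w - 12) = (w - 4)/(w + 6)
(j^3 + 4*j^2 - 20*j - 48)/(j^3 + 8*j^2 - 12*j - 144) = (j + 2)/(j + 6)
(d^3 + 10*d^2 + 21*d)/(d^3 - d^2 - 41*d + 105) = d*(d + 3)/(d^2 - 8*d + 15)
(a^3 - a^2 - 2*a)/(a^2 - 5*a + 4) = a*(a^2 - a - 2)/(a^2 - 5*a + 4)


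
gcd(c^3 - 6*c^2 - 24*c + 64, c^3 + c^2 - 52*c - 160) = c^2 - 4*c - 32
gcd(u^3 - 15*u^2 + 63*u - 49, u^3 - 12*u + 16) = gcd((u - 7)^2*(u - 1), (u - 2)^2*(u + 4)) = 1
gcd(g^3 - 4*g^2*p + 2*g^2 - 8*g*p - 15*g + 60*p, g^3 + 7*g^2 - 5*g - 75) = g^2 + 2*g - 15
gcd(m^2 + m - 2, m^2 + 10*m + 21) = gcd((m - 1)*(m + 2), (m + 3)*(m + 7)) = 1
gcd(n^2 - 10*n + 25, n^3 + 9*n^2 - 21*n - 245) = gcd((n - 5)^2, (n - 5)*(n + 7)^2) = n - 5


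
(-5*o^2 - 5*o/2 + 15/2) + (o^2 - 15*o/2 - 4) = -4*o^2 - 10*o + 7/2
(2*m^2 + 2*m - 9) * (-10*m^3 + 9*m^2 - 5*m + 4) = -20*m^5 - 2*m^4 + 98*m^3 - 83*m^2 + 53*m - 36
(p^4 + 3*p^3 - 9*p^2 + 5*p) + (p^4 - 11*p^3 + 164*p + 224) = 2*p^4 - 8*p^3 - 9*p^2 + 169*p + 224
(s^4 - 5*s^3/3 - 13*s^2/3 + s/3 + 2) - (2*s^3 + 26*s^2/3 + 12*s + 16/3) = s^4 - 11*s^3/3 - 13*s^2 - 35*s/3 - 10/3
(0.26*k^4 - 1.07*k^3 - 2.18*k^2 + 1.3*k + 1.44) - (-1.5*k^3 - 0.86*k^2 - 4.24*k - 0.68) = 0.26*k^4 + 0.43*k^3 - 1.32*k^2 + 5.54*k + 2.12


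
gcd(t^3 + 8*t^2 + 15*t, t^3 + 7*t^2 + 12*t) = t^2 + 3*t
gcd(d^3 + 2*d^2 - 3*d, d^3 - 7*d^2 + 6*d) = d^2 - d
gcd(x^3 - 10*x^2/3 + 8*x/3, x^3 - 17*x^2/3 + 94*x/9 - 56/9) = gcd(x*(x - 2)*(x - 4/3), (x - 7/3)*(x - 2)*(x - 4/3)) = x^2 - 10*x/3 + 8/3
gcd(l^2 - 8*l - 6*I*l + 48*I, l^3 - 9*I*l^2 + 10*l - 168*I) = l - 6*I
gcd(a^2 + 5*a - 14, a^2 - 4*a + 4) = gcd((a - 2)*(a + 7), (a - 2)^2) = a - 2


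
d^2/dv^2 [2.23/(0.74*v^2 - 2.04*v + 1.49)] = (-2.442296*v^2 + 6.732816*v + 2.23*(1.48*v - 2.04)*(2.96*v - 4.08) - 4.917596)/(0.74*v^2 - 2.04*v + 1.49)^3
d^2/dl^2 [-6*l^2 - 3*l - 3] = -12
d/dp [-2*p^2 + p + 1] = 1 - 4*p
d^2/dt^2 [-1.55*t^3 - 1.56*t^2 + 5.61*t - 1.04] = -9.3*t - 3.12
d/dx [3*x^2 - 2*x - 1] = 6*x - 2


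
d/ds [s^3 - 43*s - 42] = 3*s^2 - 43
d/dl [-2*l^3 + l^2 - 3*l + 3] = -6*l^2 + 2*l - 3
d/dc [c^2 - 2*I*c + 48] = 2*c - 2*I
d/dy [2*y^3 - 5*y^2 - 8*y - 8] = 6*y^2 - 10*y - 8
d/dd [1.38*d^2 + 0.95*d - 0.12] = 2.76*d + 0.95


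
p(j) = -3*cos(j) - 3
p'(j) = 3*sin(j)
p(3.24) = -0.01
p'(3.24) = -0.29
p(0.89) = -4.89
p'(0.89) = 2.33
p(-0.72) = -5.26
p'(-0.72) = -1.98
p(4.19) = -1.50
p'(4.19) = -2.60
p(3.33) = -0.05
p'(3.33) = -0.56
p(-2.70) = -0.29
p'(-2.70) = -1.28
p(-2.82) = -0.15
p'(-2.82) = -0.95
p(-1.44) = -3.39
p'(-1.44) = -2.97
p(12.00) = -5.53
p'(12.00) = -1.61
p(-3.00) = -0.03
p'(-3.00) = -0.42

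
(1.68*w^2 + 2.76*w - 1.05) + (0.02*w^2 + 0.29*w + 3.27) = 1.7*w^2 + 3.05*w + 2.22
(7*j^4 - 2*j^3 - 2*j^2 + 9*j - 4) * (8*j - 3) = 56*j^5 - 37*j^4 - 10*j^3 + 78*j^2 - 59*j + 12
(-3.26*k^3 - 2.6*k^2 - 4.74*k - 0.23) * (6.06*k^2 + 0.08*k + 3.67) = -19.7556*k^5 - 16.0168*k^4 - 40.8966*k^3 - 11.315*k^2 - 17.4142*k - 0.8441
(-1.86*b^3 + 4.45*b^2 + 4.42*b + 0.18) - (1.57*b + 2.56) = -1.86*b^3 + 4.45*b^2 + 2.85*b - 2.38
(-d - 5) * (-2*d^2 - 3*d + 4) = 2*d^3 + 13*d^2 + 11*d - 20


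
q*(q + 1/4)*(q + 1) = q^3 + 5*q^2/4 + q/4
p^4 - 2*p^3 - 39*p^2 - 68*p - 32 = (p - 8)*(p + 1)^2*(p + 4)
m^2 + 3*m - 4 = (m - 1)*(m + 4)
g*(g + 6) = g^2 + 6*g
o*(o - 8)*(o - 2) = o^3 - 10*o^2 + 16*o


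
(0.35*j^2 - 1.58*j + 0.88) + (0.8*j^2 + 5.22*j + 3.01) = 1.15*j^2 + 3.64*j + 3.89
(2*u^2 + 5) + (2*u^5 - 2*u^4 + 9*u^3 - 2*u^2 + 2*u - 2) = 2*u^5 - 2*u^4 + 9*u^3 + 2*u + 3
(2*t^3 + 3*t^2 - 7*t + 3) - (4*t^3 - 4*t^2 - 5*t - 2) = -2*t^3 + 7*t^2 - 2*t + 5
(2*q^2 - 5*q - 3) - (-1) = 2*q^2 - 5*q - 2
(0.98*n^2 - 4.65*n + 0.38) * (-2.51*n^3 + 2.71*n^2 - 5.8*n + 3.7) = -2.4598*n^5 + 14.3273*n^4 - 19.2393*n^3 + 31.6258*n^2 - 19.409*n + 1.406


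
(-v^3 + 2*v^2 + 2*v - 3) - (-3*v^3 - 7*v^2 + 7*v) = 2*v^3 + 9*v^2 - 5*v - 3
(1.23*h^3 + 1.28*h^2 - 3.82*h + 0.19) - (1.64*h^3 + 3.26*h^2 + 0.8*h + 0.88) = -0.41*h^3 - 1.98*h^2 - 4.62*h - 0.69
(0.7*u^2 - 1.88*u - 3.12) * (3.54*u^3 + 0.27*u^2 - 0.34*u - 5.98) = 2.478*u^5 - 6.4662*u^4 - 11.7904*u^3 - 4.3892*u^2 + 12.3032*u + 18.6576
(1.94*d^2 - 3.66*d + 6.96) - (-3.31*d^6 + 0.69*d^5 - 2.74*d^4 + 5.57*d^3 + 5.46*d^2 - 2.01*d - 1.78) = 3.31*d^6 - 0.69*d^5 + 2.74*d^4 - 5.57*d^3 - 3.52*d^2 - 1.65*d + 8.74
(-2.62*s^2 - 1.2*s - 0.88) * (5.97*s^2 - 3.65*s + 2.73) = -15.6414*s^4 + 2.399*s^3 - 8.0262*s^2 - 0.0640000000000001*s - 2.4024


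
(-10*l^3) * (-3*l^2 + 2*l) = 30*l^5 - 20*l^4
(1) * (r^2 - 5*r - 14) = r^2 - 5*r - 14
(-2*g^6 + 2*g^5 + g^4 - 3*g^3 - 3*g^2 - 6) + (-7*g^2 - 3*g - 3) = -2*g^6 + 2*g^5 + g^4 - 3*g^3 - 10*g^2 - 3*g - 9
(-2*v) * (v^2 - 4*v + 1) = -2*v^3 + 8*v^2 - 2*v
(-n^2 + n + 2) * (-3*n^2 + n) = 3*n^4 - 4*n^3 - 5*n^2 + 2*n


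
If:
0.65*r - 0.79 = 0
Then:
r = 1.22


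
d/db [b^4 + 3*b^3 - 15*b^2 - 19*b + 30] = 4*b^3 + 9*b^2 - 30*b - 19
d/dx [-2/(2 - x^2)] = -4*x/(x^2 - 2)^2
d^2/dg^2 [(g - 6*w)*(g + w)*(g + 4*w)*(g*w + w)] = 2*w*(6*g^2 - 3*g*w + 3*g - 26*w^2 - w)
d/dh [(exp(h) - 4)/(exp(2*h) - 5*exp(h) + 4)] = -exp(h)/(exp(2*h) - 2*exp(h) + 1)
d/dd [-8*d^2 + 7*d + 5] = 7 - 16*d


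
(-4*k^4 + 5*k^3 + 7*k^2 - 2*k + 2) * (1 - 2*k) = 8*k^5 - 14*k^4 - 9*k^3 + 11*k^2 - 6*k + 2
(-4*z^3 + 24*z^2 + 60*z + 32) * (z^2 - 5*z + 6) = -4*z^5 + 44*z^4 - 84*z^3 - 124*z^2 + 200*z + 192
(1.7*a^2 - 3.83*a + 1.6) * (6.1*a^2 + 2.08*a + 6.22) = 10.37*a^4 - 19.827*a^3 + 12.3676*a^2 - 20.4946*a + 9.952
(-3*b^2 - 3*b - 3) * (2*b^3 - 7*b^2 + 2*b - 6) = -6*b^5 + 15*b^4 + 9*b^3 + 33*b^2 + 12*b + 18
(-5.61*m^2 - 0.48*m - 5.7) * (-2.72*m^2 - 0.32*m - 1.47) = 15.2592*m^4 + 3.1008*m^3 + 23.9043*m^2 + 2.5296*m + 8.379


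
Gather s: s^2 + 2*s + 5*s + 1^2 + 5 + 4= s^2 + 7*s + 10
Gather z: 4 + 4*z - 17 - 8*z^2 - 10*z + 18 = -8*z^2 - 6*z + 5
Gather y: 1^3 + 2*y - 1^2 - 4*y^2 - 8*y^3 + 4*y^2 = -8*y^3 + 2*y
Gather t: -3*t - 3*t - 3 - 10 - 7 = -6*t - 20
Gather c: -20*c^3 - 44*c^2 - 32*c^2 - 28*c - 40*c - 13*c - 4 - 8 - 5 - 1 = -20*c^3 - 76*c^2 - 81*c - 18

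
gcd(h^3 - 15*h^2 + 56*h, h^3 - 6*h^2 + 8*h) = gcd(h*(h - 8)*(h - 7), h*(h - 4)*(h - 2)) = h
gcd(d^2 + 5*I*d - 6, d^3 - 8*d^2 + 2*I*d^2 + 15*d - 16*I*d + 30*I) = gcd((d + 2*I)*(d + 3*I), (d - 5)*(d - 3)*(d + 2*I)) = d + 2*I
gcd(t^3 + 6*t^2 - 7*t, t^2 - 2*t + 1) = t - 1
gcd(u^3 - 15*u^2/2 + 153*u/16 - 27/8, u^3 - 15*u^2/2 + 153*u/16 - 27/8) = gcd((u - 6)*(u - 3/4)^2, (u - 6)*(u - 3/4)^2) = u^3 - 15*u^2/2 + 153*u/16 - 27/8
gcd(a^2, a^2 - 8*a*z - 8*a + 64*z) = 1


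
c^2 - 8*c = c*(c - 8)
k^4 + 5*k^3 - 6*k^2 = k^2*(k - 1)*(k + 6)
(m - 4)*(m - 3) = m^2 - 7*m + 12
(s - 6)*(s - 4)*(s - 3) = s^3 - 13*s^2 + 54*s - 72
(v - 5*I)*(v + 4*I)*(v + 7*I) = v^3 + 6*I*v^2 + 27*v + 140*I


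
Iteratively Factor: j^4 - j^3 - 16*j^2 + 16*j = (j)*(j^3 - j^2 - 16*j + 16) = j*(j - 4)*(j^2 + 3*j - 4) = j*(j - 4)*(j + 4)*(j - 1)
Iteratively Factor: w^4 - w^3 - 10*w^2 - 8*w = (w + 2)*(w^3 - 3*w^2 - 4*w) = (w + 1)*(w + 2)*(w^2 - 4*w) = (w - 4)*(w + 1)*(w + 2)*(w)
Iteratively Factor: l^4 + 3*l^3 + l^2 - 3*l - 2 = (l - 1)*(l^3 + 4*l^2 + 5*l + 2) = (l - 1)*(l + 2)*(l^2 + 2*l + 1) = (l - 1)*(l + 1)*(l + 2)*(l + 1)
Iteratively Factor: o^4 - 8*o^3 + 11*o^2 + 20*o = (o - 5)*(o^3 - 3*o^2 - 4*o) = o*(o - 5)*(o^2 - 3*o - 4) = o*(o - 5)*(o - 4)*(o + 1)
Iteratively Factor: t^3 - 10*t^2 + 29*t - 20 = (t - 4)*(t^2 - 6*t + 5) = (t - 5)*(t - 4)*(t - 1)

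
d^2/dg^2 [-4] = 0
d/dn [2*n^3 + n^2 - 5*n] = 6*n^2 + 2*n - 5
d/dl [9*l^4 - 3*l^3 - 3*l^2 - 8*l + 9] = 36*l^3 - 9*l^2 - 6*l - 8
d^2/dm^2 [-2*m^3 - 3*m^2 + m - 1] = -12*m - 6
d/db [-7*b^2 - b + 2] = -14*b - 1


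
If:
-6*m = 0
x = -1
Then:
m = 0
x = -1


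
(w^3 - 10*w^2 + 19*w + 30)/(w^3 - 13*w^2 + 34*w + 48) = (w - 5)/(w - 8)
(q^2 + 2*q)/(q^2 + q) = (q + 2)/(q + 1)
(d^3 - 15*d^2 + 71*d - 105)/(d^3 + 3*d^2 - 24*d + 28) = (d^3 - 15*d^2 + 71*d - 105)/(d^3 + 3*d^2 - 24*d + 28)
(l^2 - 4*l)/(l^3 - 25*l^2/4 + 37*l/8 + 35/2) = 8*l/(8*l^2 - 18*l - 35)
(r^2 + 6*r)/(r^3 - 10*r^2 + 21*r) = (r + 6)/(r^2 - 10*r + 21)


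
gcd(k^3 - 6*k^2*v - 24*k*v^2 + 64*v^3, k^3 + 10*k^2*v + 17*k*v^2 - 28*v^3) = k + 4*v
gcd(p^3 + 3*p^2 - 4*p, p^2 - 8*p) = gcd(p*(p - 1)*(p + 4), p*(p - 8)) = p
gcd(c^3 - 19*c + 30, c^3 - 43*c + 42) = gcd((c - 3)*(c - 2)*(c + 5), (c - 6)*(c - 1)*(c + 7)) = 1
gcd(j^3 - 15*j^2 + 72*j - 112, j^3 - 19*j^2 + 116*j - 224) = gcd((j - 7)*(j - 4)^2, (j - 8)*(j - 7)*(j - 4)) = j^2 - 11*j + 28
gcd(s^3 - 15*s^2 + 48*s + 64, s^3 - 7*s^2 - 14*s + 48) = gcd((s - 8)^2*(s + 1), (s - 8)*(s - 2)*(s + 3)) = s - 8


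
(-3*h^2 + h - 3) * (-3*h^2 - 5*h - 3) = 9*h^4 + 12*h^3 + 13*h^2 + 12*h + 9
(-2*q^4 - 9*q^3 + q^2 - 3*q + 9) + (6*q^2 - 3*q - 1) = -2*q^4 - 9*q^3 + 7*q^2 - 6*q + 8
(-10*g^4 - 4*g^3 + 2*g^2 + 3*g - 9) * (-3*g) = 30*g^5 + 12*g^4 - 6*g^3 - 9*g^2 + 27*g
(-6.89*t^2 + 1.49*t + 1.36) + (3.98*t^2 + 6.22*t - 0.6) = -2.91*t^2 + 7.71*t + 0.76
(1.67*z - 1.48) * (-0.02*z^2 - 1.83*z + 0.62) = -0.0334*z^3 - 3.0265*z^2 + 3.7438*z - 0.9176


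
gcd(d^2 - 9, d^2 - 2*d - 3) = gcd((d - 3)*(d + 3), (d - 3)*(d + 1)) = d - 3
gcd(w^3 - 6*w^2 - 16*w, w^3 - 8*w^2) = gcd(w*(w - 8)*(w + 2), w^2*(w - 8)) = w^2 - 8*w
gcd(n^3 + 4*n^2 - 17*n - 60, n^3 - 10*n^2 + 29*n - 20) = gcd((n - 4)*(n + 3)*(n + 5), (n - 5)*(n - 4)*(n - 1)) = n - 4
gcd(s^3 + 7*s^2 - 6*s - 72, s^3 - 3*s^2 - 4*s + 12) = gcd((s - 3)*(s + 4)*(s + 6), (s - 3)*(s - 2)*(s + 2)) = s - 3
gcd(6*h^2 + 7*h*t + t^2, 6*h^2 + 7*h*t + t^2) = 6*h^2 + 7*h*t + t^2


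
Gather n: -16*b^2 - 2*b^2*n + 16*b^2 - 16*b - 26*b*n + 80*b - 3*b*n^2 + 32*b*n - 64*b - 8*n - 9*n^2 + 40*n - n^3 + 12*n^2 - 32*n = -n^3 + n^2*(3 - 3*b) + n*(-2*b^2 + 6*b)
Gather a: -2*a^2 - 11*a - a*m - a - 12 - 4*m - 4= -2*a^2 + a*(-m - 12) - 4*m - 16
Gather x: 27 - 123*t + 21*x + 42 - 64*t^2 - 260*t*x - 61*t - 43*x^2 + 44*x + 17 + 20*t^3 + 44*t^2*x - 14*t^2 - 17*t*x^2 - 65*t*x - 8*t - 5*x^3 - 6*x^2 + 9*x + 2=20*t^3 - 78*t^2 - 192*t - 5*x^3 + x^2*(-17*t - 49) + x*(44*t^2 - 325*t + 74) + 88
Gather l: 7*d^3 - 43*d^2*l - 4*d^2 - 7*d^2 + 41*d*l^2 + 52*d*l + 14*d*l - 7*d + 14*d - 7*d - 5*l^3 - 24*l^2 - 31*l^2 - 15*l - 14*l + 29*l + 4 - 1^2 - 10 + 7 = 7*d^3 - 11*d^2 - 5*l^3 + l^2*(41*d - 55) + l*(-43*d^2 + 66*d)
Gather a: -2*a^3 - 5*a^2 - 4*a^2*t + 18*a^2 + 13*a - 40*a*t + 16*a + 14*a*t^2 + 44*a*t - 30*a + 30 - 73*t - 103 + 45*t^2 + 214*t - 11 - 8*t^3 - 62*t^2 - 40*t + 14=-2*a^3 + a^2*(13 - 4*t) + a*(14*t^2 + 4*t - 1) - 8*t^3 - 17*t^2 + 101*t - 70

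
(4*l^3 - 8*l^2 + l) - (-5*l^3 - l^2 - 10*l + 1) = 9*l^3 - 7*l^2 + 11*l - 1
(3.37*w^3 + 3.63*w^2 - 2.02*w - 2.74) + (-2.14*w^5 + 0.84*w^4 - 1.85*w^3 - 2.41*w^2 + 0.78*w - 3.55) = -2.14*w^5 + 0.84*w^4 + 1.52*w^3 + 1.22*w^2 - 1.24*w - 6.29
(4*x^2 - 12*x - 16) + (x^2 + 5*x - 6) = 5*x^2 - 7*x - 22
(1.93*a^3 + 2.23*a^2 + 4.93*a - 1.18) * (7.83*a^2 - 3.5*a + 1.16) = 15.1119*a^5 + 10.7059*a^4 + 33.0357*a^3 - 23.9076*a^2 + 9.8488*a - 1.3688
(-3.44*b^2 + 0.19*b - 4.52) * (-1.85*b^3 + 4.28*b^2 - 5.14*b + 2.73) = 6.364*b^5 - 15.0747*b^4 + 26.8568*b^3 - 29.7134*b^2 + 23.7515*b - 12.3396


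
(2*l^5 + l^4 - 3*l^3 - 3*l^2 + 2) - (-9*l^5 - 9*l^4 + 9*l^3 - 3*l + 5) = 11*l^5 + 10*l^4 - 12*l^3 - 3*l^2 + 3*l - 3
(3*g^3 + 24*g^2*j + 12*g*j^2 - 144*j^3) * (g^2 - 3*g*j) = 3*g^5 + 15*g^4*j - 60*g^3*j^2 - 180*g^2*j^3 + 432*g*j^4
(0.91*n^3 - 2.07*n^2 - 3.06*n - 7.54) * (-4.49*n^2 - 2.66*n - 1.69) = -4.0859*n^5 + 6.8737*n^4 + 17.7077*n^3 + 45.4925*n^2 + 25.2278*n + 12.7426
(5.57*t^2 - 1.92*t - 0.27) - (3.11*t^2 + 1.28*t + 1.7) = 2.46*t^2 - 3.2*t - 1.97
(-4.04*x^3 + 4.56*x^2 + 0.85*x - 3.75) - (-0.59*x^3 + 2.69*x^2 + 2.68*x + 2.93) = -3.45*x^3 + 1.87*x^2 - 1.83*x - 6.68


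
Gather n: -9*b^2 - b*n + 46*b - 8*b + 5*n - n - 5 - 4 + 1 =-9*b^2 + 38*b + n*(4 - b) - 8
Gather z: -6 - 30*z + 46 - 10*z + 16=56 - 40*z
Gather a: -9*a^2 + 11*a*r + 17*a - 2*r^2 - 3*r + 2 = -9*a^2 + a*(11*r + 17) - 2*r^2 - 3*r + 2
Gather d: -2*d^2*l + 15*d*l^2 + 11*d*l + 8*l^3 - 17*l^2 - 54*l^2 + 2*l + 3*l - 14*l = -2*d^2*l + d*(15*l^2 + 11*l) + 8*l^3 - 71*l^2 - 9*l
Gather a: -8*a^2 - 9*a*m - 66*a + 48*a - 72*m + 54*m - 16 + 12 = -8*a^2 + a*(-9*m - 18) - 18*m - 4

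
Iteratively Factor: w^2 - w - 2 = (w - 2)*(w + 1)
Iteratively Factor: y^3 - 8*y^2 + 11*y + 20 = (y - 4)*(y^2 - 4*y - 5) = (y - 5)*(y - 4)*(y + 1)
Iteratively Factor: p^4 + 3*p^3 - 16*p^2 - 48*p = (p)*(p^3 + 3*p^2 - 16*p - 48) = p*(p + 3)*(p^2 - 16) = p*(p - 4)*(p + 3)*(p + 4)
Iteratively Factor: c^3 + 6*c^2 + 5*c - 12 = (c + 4)*(c^2 + 2*c - 3) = (c + 3)*(c + 4)*(c - 1)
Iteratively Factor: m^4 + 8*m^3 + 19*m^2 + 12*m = (m + 4)*(m^3 + 4*m^2 + 3*m) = (m + 1)*(m + 4)*(m^2 + 3*m) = m*(m + 1)*(m + 4)*(m + 3)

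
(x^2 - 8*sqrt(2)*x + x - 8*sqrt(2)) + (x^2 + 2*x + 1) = 2*x^2 - 8*sqrt(2)*x + 3*x - 8*sqrt(2) + 1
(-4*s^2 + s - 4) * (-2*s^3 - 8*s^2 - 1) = 8*s^5 + 30*s^4 + 36*s^2 - s + 4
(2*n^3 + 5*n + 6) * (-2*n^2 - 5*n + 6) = -4*n^5 - 10*n^4 + 2*n^3 - 37*n^2 + 36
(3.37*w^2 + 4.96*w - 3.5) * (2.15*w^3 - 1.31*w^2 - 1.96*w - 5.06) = 7.2455*w^5 + 6.2493*w^4 - 20.6278*w^3 - 22.1888*w^2 - 18.2376*w + 17.71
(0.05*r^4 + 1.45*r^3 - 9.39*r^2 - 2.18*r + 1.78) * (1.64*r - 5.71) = 0.082*r^5 + 2.0925*r^4 - 23.6791*r^3 + 50.0417*r^2 + 15.367*r - 10.1638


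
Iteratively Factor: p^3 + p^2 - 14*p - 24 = (p - 4)*(p^2 + 5*p + 6) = (p - 4)*(p + 2)*(p + 3)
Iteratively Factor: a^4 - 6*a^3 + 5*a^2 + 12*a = (a - 3)*(a^3 - 3*a^2 - 4*a) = (a - 4)*(a - 3)*(a^2 + a) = a*(a - 4)*(a - 3)*(a + 1)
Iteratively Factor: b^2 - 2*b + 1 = (b - 1)*(b - 1)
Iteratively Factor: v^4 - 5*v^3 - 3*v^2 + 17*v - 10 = (v - 1)*(v^3 - 4*v^2 - 7*v + 10) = (v - 1)^2*(v^2 - 3*v - 10) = (v - 1)^2*(v + 2)*(v - 5)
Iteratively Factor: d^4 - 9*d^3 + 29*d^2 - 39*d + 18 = (d - 2)*(d^3 - 7*d^2 + 15*d - 9) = (d - 3)*(d - 2)*(d^2 - 4*d + 3) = (d - 3)*(d - 2)*(d - 1)*(d - 3)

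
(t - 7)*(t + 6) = t^2 - t - 42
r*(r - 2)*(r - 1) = r^3 - 3*r^2 + 2*r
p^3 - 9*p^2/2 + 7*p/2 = p*(p - 7/2)*(p - 1)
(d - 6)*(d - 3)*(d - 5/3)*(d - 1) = d^4 - 35*d^3/3 + 131*d^2/3 - 63*d + 30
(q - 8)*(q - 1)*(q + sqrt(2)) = q^3 - 9*q^2 + sqrt(2)*q^2 - 9*sqrt(2)*q + 8*q + 8*sqrt(2)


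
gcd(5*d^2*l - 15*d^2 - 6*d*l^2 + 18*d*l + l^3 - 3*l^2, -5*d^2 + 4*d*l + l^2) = d - l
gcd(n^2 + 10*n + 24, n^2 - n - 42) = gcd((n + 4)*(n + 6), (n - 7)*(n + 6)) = n + 6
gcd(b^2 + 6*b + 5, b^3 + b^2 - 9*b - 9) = b + 1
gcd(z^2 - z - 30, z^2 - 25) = z + 5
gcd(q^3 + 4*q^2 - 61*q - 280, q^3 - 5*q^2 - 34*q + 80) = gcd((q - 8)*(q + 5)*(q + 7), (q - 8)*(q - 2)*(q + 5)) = q^2 - 3*q - 40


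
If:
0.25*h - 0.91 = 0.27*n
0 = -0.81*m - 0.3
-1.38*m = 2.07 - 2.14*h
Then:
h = 0.73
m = -0.37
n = -2.70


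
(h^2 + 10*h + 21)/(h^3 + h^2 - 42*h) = (h + 3)/(h*(h - 6))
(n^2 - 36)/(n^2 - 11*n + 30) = (n + 6)/(n - 5)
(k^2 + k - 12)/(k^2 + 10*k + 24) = (k - 3)/(k + 6)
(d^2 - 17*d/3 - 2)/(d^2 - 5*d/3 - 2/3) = (d - 6)/(d - 2)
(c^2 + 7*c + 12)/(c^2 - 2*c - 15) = (c + 4)/(c - 5)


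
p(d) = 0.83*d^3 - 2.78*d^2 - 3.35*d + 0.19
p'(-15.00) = 640.30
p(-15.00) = -3376.31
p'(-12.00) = 421.93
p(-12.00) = -1794.17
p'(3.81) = 11.61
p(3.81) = -7.02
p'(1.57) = -5.94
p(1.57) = -8.71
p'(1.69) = -5.63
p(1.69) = -9.41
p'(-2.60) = 27.94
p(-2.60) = -24.48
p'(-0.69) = 1.67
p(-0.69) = 0.91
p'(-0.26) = -1.74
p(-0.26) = 0.86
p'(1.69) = -5.63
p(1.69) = -9.41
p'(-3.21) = 40.15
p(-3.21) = -45.16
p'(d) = 2.49*d^2 - 5.56*d - 3.35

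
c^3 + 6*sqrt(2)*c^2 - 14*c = c*(c - sqrt(2))*(c + 7*sqrt(2))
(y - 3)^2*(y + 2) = y^3 - 4*y^2 - 3*y + 18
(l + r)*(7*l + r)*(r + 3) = 7*l^2*r + 21*l^2 + 8*l*r^2 + 24*l*r + r^3 + 3*r^2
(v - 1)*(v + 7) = v^2 + 6*v - 7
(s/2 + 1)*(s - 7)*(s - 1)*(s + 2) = s^4/2 - 2*s^3 - 21*s^2/2 - 2*s + 14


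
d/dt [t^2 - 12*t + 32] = 2*t - 12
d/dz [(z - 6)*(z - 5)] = 2*z - 11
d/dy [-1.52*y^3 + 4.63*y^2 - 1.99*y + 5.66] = -4.56*y^2 + 9.26*y - 1.99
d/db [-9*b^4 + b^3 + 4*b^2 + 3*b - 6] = -36*b^3 + 3*b^2 + 8*b + 3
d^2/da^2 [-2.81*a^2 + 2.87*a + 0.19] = -5.62000000000000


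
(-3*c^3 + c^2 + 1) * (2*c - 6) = -6*c^4 + 20*c^3 - 6*c^2 + 2*c - 6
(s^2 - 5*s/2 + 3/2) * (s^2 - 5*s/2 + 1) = s^4 - 5*s^3 + 35*s^2/4 - 25*s/4 + 3/2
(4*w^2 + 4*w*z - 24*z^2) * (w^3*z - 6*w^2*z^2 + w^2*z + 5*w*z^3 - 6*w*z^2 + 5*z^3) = 4*w^5*z - 20*w^4*z^2 + 4*w^4*z - 28*w^3*z^3 - 20*w^3*z^2 + 164*w^2*z^4 - 28*w^2*z^3 - 120*w*z^5 + 164*w*z^4 - 120*z^5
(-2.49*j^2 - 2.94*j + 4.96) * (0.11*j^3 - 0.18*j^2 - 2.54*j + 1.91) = -0.2739*j^5 + 0.1248*j^4 + 7.3994*j^3 + 1.8189*j^2 - 18.2138*j + 9.4736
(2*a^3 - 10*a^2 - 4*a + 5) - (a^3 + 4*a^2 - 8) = a^3 - 14*a^2 - 4*a + 13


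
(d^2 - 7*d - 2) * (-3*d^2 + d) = -3*d^4 + 22*d^3 - d^2 - 2*d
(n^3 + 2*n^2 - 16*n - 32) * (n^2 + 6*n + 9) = n^5 + 8*n^4 + 5*n^3 - 110*n^2 - 336*n - 288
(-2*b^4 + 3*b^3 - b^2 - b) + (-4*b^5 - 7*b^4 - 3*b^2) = -4*b^5 - 9*b^4 + 3*b^3 - 4*b^2 - b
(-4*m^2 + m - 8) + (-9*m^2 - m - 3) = -13*m^2 - 11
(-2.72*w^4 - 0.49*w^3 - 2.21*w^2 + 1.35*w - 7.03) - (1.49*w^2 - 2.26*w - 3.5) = -2.72*w^4 - 0.49*w^3 - 3.7*w^2 + 3.61*w - 3.53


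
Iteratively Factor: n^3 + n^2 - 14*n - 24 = (n - 4)*(n^2 + 5*n + 6) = (n - 4)*(n + 3)*(n + 2)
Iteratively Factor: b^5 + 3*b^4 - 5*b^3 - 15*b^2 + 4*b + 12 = (b - 1)*(b^4 + 4*b^3 - b^2 - 16*b - 12) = (b - 1)*(b + 3)*(b^3 + b^2 - 4*b - 4) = (b - 2)*(b - 1)*(b + 3)*(b^2 + 3*b + 2) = (b - 2)*(b - 1)*(b + 1)*(b + 3)*(b + 2)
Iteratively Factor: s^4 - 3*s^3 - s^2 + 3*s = (s - 3)*(s^3 - s) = s*(s - 3)*(s^2 - 1) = s*(s - 3)*(s + 1)*(s - 1)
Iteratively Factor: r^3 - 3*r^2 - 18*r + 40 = (r - 5)*(r^2 + 2*r - 8) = (r - 5)*(r + 4)*(r - 2)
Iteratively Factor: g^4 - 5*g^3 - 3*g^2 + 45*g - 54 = (g - 2)*(g^3 - 3*g^2 - 9*g + 27) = (g - 2)*(g + 3)*(g^2 - 6*g + 9) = (g - 3)*(g - 2)*(g + 3)*(g - 3)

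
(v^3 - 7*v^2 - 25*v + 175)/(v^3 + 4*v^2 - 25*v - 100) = (v - 7)/(v + 4)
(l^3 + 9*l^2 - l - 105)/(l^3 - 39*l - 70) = (l^2 + 4*l - 21)/(l^2 - 5*l - 14)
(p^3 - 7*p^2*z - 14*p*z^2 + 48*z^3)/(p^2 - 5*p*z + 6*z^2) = (-p^2 + 5*p*z + 24*z^2)/(-p + 3*z)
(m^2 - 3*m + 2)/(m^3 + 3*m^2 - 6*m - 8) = (m - 1)/(m^2 + 5*m + 4)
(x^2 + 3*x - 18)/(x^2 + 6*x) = (x - 3)/x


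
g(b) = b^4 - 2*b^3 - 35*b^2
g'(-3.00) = 48.00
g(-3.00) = -180.00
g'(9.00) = 1800.00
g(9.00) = 2268.00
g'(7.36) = 754.54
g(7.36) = 241.03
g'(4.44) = -78.97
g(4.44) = -476.41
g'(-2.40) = 78.14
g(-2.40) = -140.77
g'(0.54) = -38.92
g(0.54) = -10.44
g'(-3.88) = -52.37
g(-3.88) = -183.45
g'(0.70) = -50.57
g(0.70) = -17.60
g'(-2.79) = 61.72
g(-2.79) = -168.42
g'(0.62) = -44.75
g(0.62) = -13.78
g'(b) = 4*b^3 - 6*b^2 - 70*b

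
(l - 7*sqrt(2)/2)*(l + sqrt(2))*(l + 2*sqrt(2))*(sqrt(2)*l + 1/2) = sqrt(2)*l^4 - l^3/2 - 69*sqrt(2)*l^2/4 - 73*l/2 - 7*sqrt(2)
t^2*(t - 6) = t^3 - 6*t^2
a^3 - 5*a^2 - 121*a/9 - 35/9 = (a - 7)*(a + 1/3)*(a + 5/3)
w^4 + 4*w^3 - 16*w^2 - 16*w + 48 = (w - 2)^2*(w + 2)*(w + 6)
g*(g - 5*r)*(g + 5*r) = g^3 - 25*g*r^2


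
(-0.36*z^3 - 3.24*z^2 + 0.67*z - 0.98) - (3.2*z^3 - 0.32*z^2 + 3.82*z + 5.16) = -3.56*z^3 - 2.92*z^2 - 3.15*z - 6.14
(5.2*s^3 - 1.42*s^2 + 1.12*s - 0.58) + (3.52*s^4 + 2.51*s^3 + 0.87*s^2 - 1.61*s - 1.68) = 3.52*s^4 + 7.71*s^3 - 0.55*s^2 - 0.49*s - 2.26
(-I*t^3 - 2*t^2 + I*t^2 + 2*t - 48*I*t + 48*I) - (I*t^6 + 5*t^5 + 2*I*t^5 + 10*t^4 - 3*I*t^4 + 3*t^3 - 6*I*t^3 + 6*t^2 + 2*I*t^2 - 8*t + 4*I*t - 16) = -I*t^6 - 5*t^5 - 2*I*t^5 - 10*t^4 + 3*I*t^4 - 3*t^3 + 5*I*t^3 - 8*t^2 - I*t^2 + 10*t - 52*I*t + 16 + 48*I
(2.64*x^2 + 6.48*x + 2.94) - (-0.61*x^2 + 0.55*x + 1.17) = 3.25*x^2 + 5.93*x + 1.77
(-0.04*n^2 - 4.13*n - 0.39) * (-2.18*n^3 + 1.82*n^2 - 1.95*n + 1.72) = 0.0872*n^5 + 8.9306*n^4 - 6.5884*n^3 + 7.2749*n^2 - 6.3431*n - 0.6708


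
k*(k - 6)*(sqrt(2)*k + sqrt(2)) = sqrt(2)*k^3 - 5*sqrt(2)*k^2 - 6*sqrt(2)*k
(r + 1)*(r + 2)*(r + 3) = r^3 + 6*r^2 + 11*r + 6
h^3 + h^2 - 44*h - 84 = (h - 7)*(h + 2)*(h + 6)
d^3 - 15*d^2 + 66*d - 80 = (d - 8)*(d - 5)*(d - 2)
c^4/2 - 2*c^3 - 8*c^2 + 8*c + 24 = (c/2 + 1)*(c - 6)*(c - 2)*(c + 2)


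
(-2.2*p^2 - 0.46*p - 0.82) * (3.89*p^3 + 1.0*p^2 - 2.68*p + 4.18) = -8.558*p^5 - 3.9894*p^4 + 2.2462*p^3 - 8.7832*p^2 + 0.2748*p - 3.4276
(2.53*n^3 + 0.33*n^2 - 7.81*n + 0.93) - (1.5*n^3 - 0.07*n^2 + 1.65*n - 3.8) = 1.03*n^3 + 0.4*n^2 - 9.46*n + 4.73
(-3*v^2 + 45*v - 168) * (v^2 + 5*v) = -3*v^4 + 30*v^3 + 57*v^2 - 840*v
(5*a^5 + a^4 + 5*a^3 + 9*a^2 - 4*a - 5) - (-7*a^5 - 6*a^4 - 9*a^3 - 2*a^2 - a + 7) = 12*a^5 + 7*a^4 + 14*a^3 + 11*a^2 - 3*a - 12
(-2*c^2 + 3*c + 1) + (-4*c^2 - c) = -6*c^2 + 2*c + 1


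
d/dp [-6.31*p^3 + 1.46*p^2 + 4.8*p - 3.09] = -18.93*p^2 + 2.92*p + 4.8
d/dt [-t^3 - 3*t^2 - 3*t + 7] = -3*t^2 - 6*t - 3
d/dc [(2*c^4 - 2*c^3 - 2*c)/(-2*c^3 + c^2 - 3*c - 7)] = 2*(-2*c^6 + 2*c^5 - 10*c^4 - 26*c^3 + 22*c^2 + 7)/(4*c^6 - 4*c^5 + 13*c^4 + 22*c^3 - 5*c^2 + 42*c + 49)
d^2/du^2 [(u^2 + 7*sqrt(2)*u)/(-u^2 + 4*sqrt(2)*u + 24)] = 2*(-11*sqrt(2)*u^3 - 72*u^2 - 504*sqrt(2)*u + 768)/(u^6 - 12*sqrt(2)*u^5 + 24*u^4 + 448*sqrt(2)*u^3 - 576*u^2 - 6912*sqrt(2)*u - 13824)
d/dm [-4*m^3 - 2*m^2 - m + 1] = -12*m^2 - 4*m - 1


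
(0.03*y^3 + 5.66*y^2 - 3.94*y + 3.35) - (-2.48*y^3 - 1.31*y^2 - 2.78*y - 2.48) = 2.51*y^3 + 6.97*y^2 - 1.16*y + 5.83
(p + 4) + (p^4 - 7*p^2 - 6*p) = p^4 - 7*p^2 - 5*p + 4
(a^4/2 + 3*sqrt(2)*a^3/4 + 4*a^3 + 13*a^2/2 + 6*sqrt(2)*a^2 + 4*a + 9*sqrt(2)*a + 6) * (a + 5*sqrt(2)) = a^5/2 + 4*a^4 + 13*sqrt(2)*a^4/4 + 14*a^3 + 26*sqrt(2)*a^3 + 83*sqrt(2)*a^2/2 + 64*a^2 + 20*sqrt(2)*a + 96*a + 30*sqrt(2)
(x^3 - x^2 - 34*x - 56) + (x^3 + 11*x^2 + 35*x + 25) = 2*x^3 + 10*x^2 + x - 31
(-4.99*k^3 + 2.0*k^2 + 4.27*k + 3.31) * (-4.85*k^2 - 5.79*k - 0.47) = 24.2015*k^5 + 19.1921*k^4 - 29.9442*k^3 - 41.7168*k^2 - 21.1718*k - 1.5557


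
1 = 1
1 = 1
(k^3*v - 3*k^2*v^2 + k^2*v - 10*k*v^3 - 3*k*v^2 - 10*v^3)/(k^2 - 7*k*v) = v*(k^3 - 3*k^2*v + k^2 - 10*k*v^2 - 3*k*v - 10*v^2)/(k*(k - 7*v))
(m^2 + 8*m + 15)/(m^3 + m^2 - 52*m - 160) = (m + 3)/(m^2 - 4*m - 32)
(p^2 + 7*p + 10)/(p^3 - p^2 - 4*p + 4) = (p + 5)/(p^2 - 3*p + 2)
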